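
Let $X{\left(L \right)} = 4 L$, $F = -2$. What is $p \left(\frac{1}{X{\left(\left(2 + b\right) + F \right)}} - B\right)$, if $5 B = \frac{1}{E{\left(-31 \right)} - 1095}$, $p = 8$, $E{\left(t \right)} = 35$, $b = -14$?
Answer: $- \frac{1311}{9275} \approx -0.14135$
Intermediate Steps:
$B = - \frac{1}{5300}$ ($B = \frac{1}{5 \left(35 - 1095\right)} = \frac{1}{5 \left(-1060\right)} = \frac{1}{5} \left(- \frac{1}{1060}\right) = - \frac{1}{5300} \approx -0.00018868$)
$p \left(\frac{1}{X{\left(\left(2 + b\right) + F \right)}} - B\right) = 8 \left(\frac{1}{4 \left(\left(2 - 14\right) - 2\right)} - - \frac{1}{5300}\right) = 8 \left(\frac{1}{4 \left(-12 - 2\right)} + \frac{1}{5300}\right) = 8 \left(\frac{1}{4 \left(-14\right)} + \frac{1}{5300}\right) = 8 \left(\frac{1}{-56} + \frac{1}{5300}\right) = 8 \left(- \frac{1}{56} + \frac{1}{5300}\right) = 8 \left(- \frac{1311}{74200}\right) = - \frac{1311}{9275}$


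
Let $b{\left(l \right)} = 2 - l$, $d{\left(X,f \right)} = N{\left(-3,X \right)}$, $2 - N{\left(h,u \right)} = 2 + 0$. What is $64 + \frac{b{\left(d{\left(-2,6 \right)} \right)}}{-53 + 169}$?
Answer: $\frac{3713}{58} \approx 64.017$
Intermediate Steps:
$N{\left(h,u \right)} = 0$ ($N{\left(h,u \right)} = 2 - \left(2 + 0\right) = 2 - 2 = 0$)
$d{\left(X,f \right)} = 0$
$64 + \frac{b{\left(d{\left(-2,6 \right)} \right)}}{-53 + 169} = 64 + \frac{2 - 0}{-53 + 169} = 64 + \frac{2 + 0}{116} = 64 + \frac{1}{116} \cdot 2 = 64 + \frac{1}{58} = \frac{3713}{58}$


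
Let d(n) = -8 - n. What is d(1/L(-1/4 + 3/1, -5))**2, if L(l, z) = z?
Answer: 1521/25 ≈ 60.840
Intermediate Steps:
d(1/L(-1/4 + 3/1, -5))**2 = (-8 - 1/(-5))**2 = (-8 - 1*(-1/5))**2 = (-8 + 1/5)**2 = (-39/5)**2 = 1521/25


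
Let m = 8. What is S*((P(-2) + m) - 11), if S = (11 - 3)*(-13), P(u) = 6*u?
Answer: 1560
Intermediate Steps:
S = -104 (S = 8*(-13) = -104)
S*((P(-2) + m) - 11) = -104*((6*(-2) + 8) - 11) = -104*((-12 + 8) - 11) = -104*(-4 - 11) = -104*(-15) = 1560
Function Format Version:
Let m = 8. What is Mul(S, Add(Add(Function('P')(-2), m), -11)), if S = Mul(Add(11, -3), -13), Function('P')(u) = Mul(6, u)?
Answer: 1560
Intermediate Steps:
S = -104 (S = Mul(8, -13) = -104)
Mul(S, Add(Add(Function('P')(-2), m), -11)) = Mul(-104, Add(Add(Mul(6, -2), 8), -11)) = Mul(-104, Add(Add(-12, 8), -11)) = Mul(-104, Add(-4, -11)) = Mul(-104, -15) = 1560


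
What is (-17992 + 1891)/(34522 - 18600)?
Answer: -16101/15922 ≈ -1.0112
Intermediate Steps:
(-17992 + 1891)/(34522 - 18600) = -16101/15922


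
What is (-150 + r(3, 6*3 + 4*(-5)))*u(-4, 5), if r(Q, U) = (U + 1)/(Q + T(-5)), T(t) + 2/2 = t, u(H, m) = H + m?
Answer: -449/3 ≈ -149.67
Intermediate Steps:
T(t) = -1 + t
r(Q, U) = (1 + U)/(-6 + Q) (r(Q, U) = (U + 1)/(Q + (-1 - 5)) = (1 + U)/(Q - 6) = (1 + U)/(-6 + Q))
(-150 + r(3, 6*3 + 4*(-5)))*u(-4, 5) = (-150 + (1 + (6*3 + 4*(-5)))/(-6 + 3))*(-4 + 5) = (-150 + (1 + (18 - 20))/(-3))*1 = (-150 - (1 - 2)/3)*1 = (-150 - ⅓*(-1))*1 = (-150 + ⅓)*1 = -449/3*1 = -449/3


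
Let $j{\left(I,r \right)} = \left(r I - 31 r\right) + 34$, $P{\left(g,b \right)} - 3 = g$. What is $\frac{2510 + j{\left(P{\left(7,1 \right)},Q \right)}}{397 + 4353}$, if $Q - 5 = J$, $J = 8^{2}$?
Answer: $\frac{219}{950} \approx 0.23053$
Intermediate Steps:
$P{\left(g,b \right)} = 3 + g$
$J = 64$
$Q = 69$ ($Q = 5 + 64 = 69$)
$j{\left(I,r \right)} = 34 - 31 r + I r$ ($j{\left(I,r \right)} = \left(I r - 31 r\right) + 34 = \left(- 31 r + I r\right) + 34 = 34 - 31 r + I r$)
$\frac{2510 + j{\left(P{\left(7,1 \right)},Q \right)}}{397 + 4353} = \frac{2510 + \left(34 - 2139 + \left(3 + 7\right) 69\right)}{397 + 4353} = \frac{2510 + \left(34 - 2139 + 10 \cdot 69\right)}{4750} = \left(2510 + \left(34 - 2139 + 690\right)\right) \frac{1}{4750} = \left(2510 - 1415\right) \frac{1}{4750} = 1095 \cdot \frac{1}{4750} = \frac{219}{950}$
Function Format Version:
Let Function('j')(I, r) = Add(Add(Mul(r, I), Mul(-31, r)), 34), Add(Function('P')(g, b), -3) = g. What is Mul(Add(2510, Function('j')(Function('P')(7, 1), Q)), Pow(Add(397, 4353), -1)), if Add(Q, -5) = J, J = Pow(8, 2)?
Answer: Rational(219, 950) ≈ 0.23053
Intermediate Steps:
Function('P')(g, b) = Add(3, g)
J = 64
Q = 69 (Q = Add(5, 64) = 69)
Function('j')(I, r) = Add(34, Mul(-31, r), Mul(I, r)) (Function('j')(I, r) = Add(Add(Mul(I, r), Mul(-31, r)), 34) = Add(Add(Mul(-31, r), Mul(I, r)), 34) = Add(34, Mul(-31, r), Mul(I, r)))
Mul(Add(2510, Function('j')(Function('P')(7, 1), Q)), Pow(Add(397, 4353), -1)) = Mul(Add(2510, Add(34, Mul(-31, 69), Mul(Add(3, 7), 69))), Pow(Add(397, 4353), -1)) = Mul(Add(2510, Add(34, -2139, Mul(10, 69))), Pow(4750, -1)) = Mul(Add(2510, Add(34, -2139, 690)), Rational(1, 4750)) = Mul(Add(2510, -1415), Rational(1, 4750)) = Mul(1095, Rational(1, 4750)) = Rational(219, 950)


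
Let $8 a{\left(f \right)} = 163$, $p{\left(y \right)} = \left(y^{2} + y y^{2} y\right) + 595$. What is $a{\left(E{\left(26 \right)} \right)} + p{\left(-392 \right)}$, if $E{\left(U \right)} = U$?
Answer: $\frac{188902233403}{8} \approx 2.3613 \cdot 10^{10}$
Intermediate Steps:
$p{\left(y \right)} = 595 + y^{2} + y^{4}$ ($p{\left(y \right)} = \left(y^{2} + y^{3} y\right) + 595 = \left(y^{2} + y^{4}\right) + 595 = 595 + y^{2} + y^{4}$)
$a{\left(f \right)} = \frac{163}{8}$ ($a{\left(f \right)} = \frac{1}{8} \cdot 163 = \frac{163}{8}$)
$a{\left(E{\left(26 \right)} \right)} + p{\left(-392 \right)} = \frac{163}{8} + \left(595 + \left(-392\right)^{2} + \left(-392\right)^{4}\right) = \frac{163}{8} + \left(595 + 153664 + 23612624896\right) = \frac{163}{8} + 23612779155 = \frac{188902233403}{8}$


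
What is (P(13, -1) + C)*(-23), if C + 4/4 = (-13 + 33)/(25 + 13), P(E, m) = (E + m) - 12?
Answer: 207/19 ≈ 10.895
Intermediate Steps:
P(E, m) = -12 + E + m
C = -9/19 (C = -1 + (-13 + 33)/(25 + 13) = -1 + 20/38 = -1 + 20*(1/38) = -1 + 10/19 = -9/19 ≈ -0.47368)
(P(13, -1) + C)*(-23) = ((-12 + 13 - 1) - 9/19)*(-23) = (0 - 9/19)*(-23) = -9/19*(-23) = 207/19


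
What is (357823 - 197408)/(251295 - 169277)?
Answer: 160415/82018 ≈ 1.9559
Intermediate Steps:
(357823 - 197408)/(251295 - 169277) = 160415/82018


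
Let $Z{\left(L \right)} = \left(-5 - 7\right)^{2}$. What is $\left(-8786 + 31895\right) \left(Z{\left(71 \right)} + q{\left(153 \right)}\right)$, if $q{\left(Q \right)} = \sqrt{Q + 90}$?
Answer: $3327696 + 207981 \sqrt{3} \approx 3.6879 \cdot 10^{6}$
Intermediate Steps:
$q{\left(Q \right)} = \sqrt{90 + Q}$
$Z{\left(L \right)} = 144$ ($Z{\left(L \right)} = \left(-12\right)^{2} = 144$)
$\left(-8786 + 31895\right) \left(Z{\left(71 \right)} + q{\left(153 \right)}\right) = \left(-8786 + 31895\right) \left(144 + \sqrt{90 + 153}\right) = 23109 \left(144 + \sqrt{243}\right) = 23109 \left(144 + 9 \sqrt{3}\right) = 3327696 + 207981 \sqrt{3}$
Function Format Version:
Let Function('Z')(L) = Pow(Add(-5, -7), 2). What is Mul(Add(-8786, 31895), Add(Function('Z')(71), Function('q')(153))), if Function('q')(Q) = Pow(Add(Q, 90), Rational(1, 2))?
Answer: Add(3327696, Mul(207981, Pow(3, Rational(1, 2)))) ≈ 3.6879e+6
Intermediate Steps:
Function('q')(Q) = Pow(Add(90, Q), Rational(1, 2))
Function('Z')(L) = 144 (Function('Z')(L) = Pow(-12, 2) = 144)
Mul(Add(-8786, 31895), Add(Function('Z')(71), Function('q')(153))) = Mul(Add(-8786, 31895), Add(144, Pow(Add(90, 153), Rational(1, 2)))) = Mul(23109, Add(144, Pow(243, Rational(1, 2)))) = Mul(23109, Add(144, Mul(9, Pow(3, Rational(1, 2))))) = Add(3327696, Mul(207981, Pow(3, Rational(1, 2))))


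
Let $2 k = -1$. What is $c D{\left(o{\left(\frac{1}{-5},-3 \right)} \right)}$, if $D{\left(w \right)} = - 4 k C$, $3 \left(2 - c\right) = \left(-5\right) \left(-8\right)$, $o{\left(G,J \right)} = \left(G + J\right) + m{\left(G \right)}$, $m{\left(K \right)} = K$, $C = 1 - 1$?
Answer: $0$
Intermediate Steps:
$C = 0$
$k = - \frac{1}{2}$ ($k = \frac{1}{2} \left(-1\right) = - \frac{1}{2} \approx -0.5$)
$o{\left(G,J \right)} = J + 2 G$ ($o{\left(G,J \right)} = \left(G + J\right) + G = J + 2 G$)
$c = - \frac{34}{3}$ ($c = 2 - \frac{\left(-5\right) \left(-8\right)}{3} = 2 - \frac{40}{3} = - \frac{34}{3} \approx -11.333$)
$D{\left(w \right)} = 0$ ($D{\left(w \right)} = \left(-4\right) \left(- \frac{1}{2}\right) 0 = 2 \cdot 0 = 0$)
$c D{\left(o{\left(\frac{1}{-5},-3 \right)} \right)} = \left(- \frac{34}{3}\right) 0 = 0$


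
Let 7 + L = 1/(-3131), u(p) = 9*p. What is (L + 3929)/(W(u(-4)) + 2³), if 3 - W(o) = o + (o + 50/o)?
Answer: 221036058/4755989 ≈ 46.475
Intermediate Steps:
W(o) = 3 - 50/o - 2*o (W(o) = 3 - (o + (o + 50/o)) = 3 - (2*o + 50/o) = 3 + (-50/o - 2*o) = 3 - 50/o - 2*o)
L = -21918/3131 (L = -7 + 1/(-3131) = -7 - 1/3131 = -21918/3131 ≈ -7.0003)
(L + 3929)/(W(u(-4)) + 2³) = (-21918/3131 + 3929)/((3 - 50/(9*(-4)) - 18*(-4)) + 2³) = 12279781/(3131*((3 - 50/(-36) - 2*(-36)) + 8)) = 12279781/(3131*((3 - 50*(-1/36) + 72) + 8)) = 12279781/(3131*((3 + 25/18 + 72) + 8)) = 12279781/(3131*(1375/18 + 8)) = 12279781/(3131*(1519/18)) = (12279781/3131)*(18/1519) = 221036058/4755989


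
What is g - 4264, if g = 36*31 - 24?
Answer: -3172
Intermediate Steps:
g = 1092 (g = 1116 - 24 = 1092)
g - 4264 = 1092 - 4264 = -3172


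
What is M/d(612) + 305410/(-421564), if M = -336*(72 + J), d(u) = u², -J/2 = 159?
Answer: -276196837/548243982 ≈ -0.50378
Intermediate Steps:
J = -318 (J = -2*159 = -318)
M = 82656 (M = -336*(72 - 318) = -336*(-246) = 82656)
M/d(612) + 305410/(-421564) = 82656/(612²) + 305410/(-421564) = 82656/374544 + 305410*(-1/421564) = 82656*(1/374544) - 152705/210782 = 574/2601 - 152705/210782 = -276196837/548243982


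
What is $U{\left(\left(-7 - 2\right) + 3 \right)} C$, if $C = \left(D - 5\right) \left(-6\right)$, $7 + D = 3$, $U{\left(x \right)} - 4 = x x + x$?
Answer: $1836$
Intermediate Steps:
$U{\left(x \right)} = 4 + x + x^{2}$ ($U{\left(x \right)} = 4 + \left(x x + x\right) = 4 + \left(x^{2} + x\right) = 4 + \left(x + x^{2}\right) = 4 + x + x^{2}$)
$D = -4$ ($D = -7 + 3 = -4$)
$C = 54$ ($C = \left(-4 - 5\right) \left(-6\right) = \left(-9\right) \left(-6\right) = 54$)
$U{\left(\left(-7 - 2\right) + 3 \right)} C = \left(4 + \left(\left(-7 - 2\right) + 3\right) + \left(\left(-7 - 2\right) + 3\right)^{2}\right) 54 = \left(4 + \left(-9 + 3\right) + \left(-9 + 3\right)^{2}\right) 54 = \left(4 - 6 + \left(-6\right)^{2}\right) 54 = \left(4 - 6 + 36\right) 54 = 34 \cdot 54 = 1836$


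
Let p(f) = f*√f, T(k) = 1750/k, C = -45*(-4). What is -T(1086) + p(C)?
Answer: -875/543 + 1080*√5 ≈ 2413.3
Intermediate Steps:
C = 180
p(f) = f^(3/2)
-T(1086) + p(C) = -1750/1086 + 180^(3/2) = -1750/1086 + 1080*√5 = -1*875/543 + 1080*√5 = -875/543 + 1080*√5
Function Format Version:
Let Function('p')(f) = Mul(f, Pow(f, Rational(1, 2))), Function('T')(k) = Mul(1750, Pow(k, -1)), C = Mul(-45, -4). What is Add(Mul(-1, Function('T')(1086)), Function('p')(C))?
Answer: Add(Rational(-875, 543), Mul(1080, Pow(5, Rational(1, 2)))) ≈ 2413.3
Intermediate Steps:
C = 180
Function('p')(f) = Pow(f, Rational(3, 2))
Add(Mul(-1, Function('T')(1086)), Function('p')(C)) = Add(Mul(-1, Mul(1750, Pow(1086, -1))), Pow(180, Rational(3, 2))) = Add(Mul(-1, Mul(1750, Rational(1, 1086))), Mul(1080, Pow(5, Rational(1, 2)))) = Add(Mul(-1, Rational(875, 543)), Mul(1080, Pow(5, Rational(1, 2)))) = Add(Rational(-875, 543), Mul(1080, Pow(5, Rational(1, 2))))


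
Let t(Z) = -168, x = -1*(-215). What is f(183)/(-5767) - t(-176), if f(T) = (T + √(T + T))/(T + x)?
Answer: 385604505/2295266 - √366/2295266 ≈ 168.00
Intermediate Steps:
x = 215
f(T) = (T + √2*√T)/(215 + T) (f(T) = (T + √(T + T))/(T + 215) = (T + √(2*T))/(215 + T) = (T + √2*√T)/(215 + T))
f(183)/(-5767) - t(-176) = ((183 + √2*√183)/(215 + 183))/(-5767) - 1*(-168) = ((183 + √366)/398)*(-1/5767) + 168 = (183/398 + √366/398)*(-1/5767) + 168 = (-183/2295266 - √366/2295266) + 168 = 385604505/2295266 - √366/2295266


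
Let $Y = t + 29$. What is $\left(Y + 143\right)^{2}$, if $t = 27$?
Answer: $39601$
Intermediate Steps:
$Y = 56$ ($Y = 27 + 29 = 56$)
$\left(Y + 143\right)^{2} = \left(56 + 143\right)^{2} = 199^{2} = 39601$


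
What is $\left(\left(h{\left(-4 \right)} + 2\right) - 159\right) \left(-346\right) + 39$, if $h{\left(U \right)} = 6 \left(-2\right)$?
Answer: $58513$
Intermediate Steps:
$h{\left(U \right)} = -12$
$\left(\left(h{\left(-4 \right)} + 2\right) - 159\right) \left(-346\right) + 39 = \left(\left(-12 + 2\right) - 159\right) \left(-346\right) + 39 = \left(-10 - 159\right) \left(-346\right) + 39 = \left(-169\right) \left(-346\right) + 39 = 58474 + 39 = 58513$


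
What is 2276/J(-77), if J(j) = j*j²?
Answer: -2276/456533 ≈ -0.0049854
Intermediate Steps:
J(j) = j³
2276/J(-77) = 2276/((-77)³) = 2276/(-456533) = 2276*(-1/456533) = -2276/456533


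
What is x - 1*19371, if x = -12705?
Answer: -32076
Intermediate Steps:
x - 1*19371 = -12705 - 1*19371 = -12705 - 19371 = -32076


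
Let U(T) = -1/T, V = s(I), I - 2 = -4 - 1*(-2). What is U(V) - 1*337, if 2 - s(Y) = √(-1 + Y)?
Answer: -1687/5 - I/5 ≈ -337.4 - 0.2*I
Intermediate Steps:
I = 0 (I = 2 + (-4 - 1*(-2)) = 2 + (-4 + 2) = 2 - 2 = 0)
s(Y) = 2 - √(-1 + Y)
V = 2 - I (V = 2 - √(-1 + 0) = 2 - √(-1) = 2 - I ≈ 2.0 - 1.0*I)
U(V) - 1*337 = -1/(2 - I) - 1*337 = -(2 + I)/5 - 337 = -337 - (2 + I)/5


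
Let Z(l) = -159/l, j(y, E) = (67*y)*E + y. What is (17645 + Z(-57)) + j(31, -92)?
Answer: -3294699/19 ≈ -1.7341e+5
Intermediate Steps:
j(y, E) = y + 67*E*y (j(y, E) = 67*E*y + y = y + 67*E*y)
(17645 + Z(-57)) + j(31, -92) = (17645 - 159/(-57)) + 31*(1 + 67*(-92)) = (17645 - 159*(-1/57)) + 31*(1 - 6164) = (17645 + 53/19) + 31*(-6163) = 335308/19 - 191053 = -3294699/19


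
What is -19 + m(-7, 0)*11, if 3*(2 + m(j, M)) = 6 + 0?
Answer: -19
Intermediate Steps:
m(j, M) = 0 (m(j, M) = -2 + (6 + 0)/3 = -2 + (⅓)*6 = -2 + 2 = 0)
-19 + m(-7, 0)*11 = -19 + 0*11 = -19 + 0 = -19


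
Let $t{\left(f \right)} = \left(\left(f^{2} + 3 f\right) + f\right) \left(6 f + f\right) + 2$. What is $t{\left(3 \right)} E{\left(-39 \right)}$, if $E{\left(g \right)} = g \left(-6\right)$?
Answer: $103662$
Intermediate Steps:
$E{\left(g \right)} = - 6 g$
$t{\left(f \right)} = 2 + 7 f \left(f^{2} + 4 f\right)$ ($t{\left(f \right)} = \left(f^{2} + 4 f\right) 7 f + 2 = 7 f \left(f^{2} + 4 f\right) + 2 = 2 + 7 f \left(f^{2} + 4 f\right)$)
$t{\left(3 \right)} E{\left(-39 \right)} = \left(2 + 7 \cdot 3^{3} + 28 \cdot 3^{2}\right) \left(\left(-6\right) \left(-39\right)\right) = \left(2 + 7 \cdot 27 + 28 \cdot 9\right) 234 = \left(2 + 189 + 252\right) 234 = 443 \cdot 234 = 103662$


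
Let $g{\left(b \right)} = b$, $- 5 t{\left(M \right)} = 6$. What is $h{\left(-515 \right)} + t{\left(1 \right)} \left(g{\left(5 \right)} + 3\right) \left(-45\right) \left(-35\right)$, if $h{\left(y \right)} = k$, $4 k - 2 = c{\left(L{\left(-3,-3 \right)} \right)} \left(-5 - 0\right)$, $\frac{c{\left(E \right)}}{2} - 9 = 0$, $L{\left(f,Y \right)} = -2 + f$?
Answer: $-15142$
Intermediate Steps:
$t{\left(M \right)} = - \frac{6}{5}$ ($t{\left(M \right)} = \left(- \frac{1}{5}\right) 6 = - \frac{6}{5}$)
$c{\left(E \right)} = 18$ ($c{\left(E \right)} = 18 + 2 \cdot 0 = 18 + 0 = 18$)
$k = -22$ ($k = \frac{1}{2} + \frac{18 \left(-5 - 0\right)}{4} = \frac{1}{2} + \frac{18 \left(-5 + 0\right)}{4} = \frac{1}{2} + \frac{18 \left(-5\right)}{4} = \frac{1}{2} + \frac{1}{4} \left(-90\right) = \frac{1}{2} - \frac{45}{2} = -22$)
$h{\left(y \right)} = -22$
$h{\left(-515 \right)} + t{\left(1 \right)} \left(g{\left(5 \right)} + 3\right) \left(-45\right) \left(-35\right) = -22 + - \frac{6 \left(5 + 3\right)}{5} \left(-45\right) \left(-35\right) = -22 + \left(- \frac{6}{5}\right) 8 \left(-45\right) \left(-35\right) = -22 + \left(- \frac{48}{5}\right) \left(-45\right) \left(-35\right) = -22 + 432 \left(-35\right) = -22 - 15120 = -15142$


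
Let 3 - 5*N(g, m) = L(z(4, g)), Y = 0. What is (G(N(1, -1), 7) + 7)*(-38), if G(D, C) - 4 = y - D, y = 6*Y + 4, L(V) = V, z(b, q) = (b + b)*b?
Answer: -3952/5 ≈ -790.40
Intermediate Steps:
z(b, q) = 2*b**2 (z(b, q) = (2*b)*b = 2*b**2)
N(g, m) = -29/5 (N(g, m) = 3/5 - 2*4**2/5 = 3/5 - 2*16/5 = 3/5 - 1/5*32 = 3/5 - 32/5 = -29/5)
y = 4 (y = 6*0 + 4 = 0 + 4 = 4)
G(D, C) = 8 - D (G(D, C) = 4 + (4 - D) = 8 - D)
(G(N(1, -1), 7) + 7)*(-38) = ((8 - 1*(-29/5)) + 7)*(-38) = ((8 + 29/5) + 7)*(-38) = (69/5 + 7)*(-38) = (104/5)*(-38) = -3952/5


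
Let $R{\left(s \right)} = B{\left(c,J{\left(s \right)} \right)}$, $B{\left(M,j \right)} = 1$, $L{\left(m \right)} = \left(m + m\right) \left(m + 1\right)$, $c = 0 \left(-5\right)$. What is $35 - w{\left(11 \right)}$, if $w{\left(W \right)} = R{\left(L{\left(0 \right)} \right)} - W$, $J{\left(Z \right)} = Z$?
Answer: $45$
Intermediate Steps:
$c = 0$
$L{\left(m \right)} = 2 m \left(1 + m\right)$
$R{\left(s \right)} = 1$
$w{\left(W \right)} = 1 - W$
$35 - w{\left(11 \right)} = 35 - \left(1 - 11\right) = 35 - -10 = 35 + 10 = 45$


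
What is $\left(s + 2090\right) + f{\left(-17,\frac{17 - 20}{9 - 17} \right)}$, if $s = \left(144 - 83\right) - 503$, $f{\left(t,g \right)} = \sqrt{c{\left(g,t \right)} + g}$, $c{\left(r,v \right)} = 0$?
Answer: $1648 + \frac{\sqrt{6}}{4} \approx 1648.6$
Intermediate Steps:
$f{\left(t,g \right)} = \sqrt{g}$ ($f{\left(t,g \right)} = \sqrt{0 + g} = \sqrt{g}$)
$s = -442$ ($s = \left(144 - 83\right) - 503 = 61 - 503 = -442$)
$\left(s + 2090\right) + f{\left(-17,\frac{17 - 20}{9 - 17} \right)} = \left(-442 + 2090\right) + \sqrt{\frac{17 - 20}{9 - 17}} = 1648 + \sqrt{- \frac{3}{-8}} = 1648 + \sqrt{\left(-3\right) \left(- \frac{1}{8}\right)} = 1648 + \sqrt{\frac{3}{8}} = 1648 + \frac{\sqrt{6}}{4}$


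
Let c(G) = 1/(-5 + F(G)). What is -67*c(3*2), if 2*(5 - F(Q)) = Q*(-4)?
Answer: -67/12 ≈ -5.5833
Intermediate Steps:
F(Q) = 5 + 2*Q (F(Q) = 5 - Q*(-4)/2 = 5 - (-2)*Q = 5 + 2*Q)
c(G) = 1/(2*G) (c(G) = 1/(-5 + (5 + 2*G)) = 1/(2*G))
-67*c(3*2) = -67/(2*(3*2)) = -67/(2*6) = -67*1/12 = -67/12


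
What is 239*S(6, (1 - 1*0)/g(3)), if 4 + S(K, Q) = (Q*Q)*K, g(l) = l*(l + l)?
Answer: -51385/54 ≈ -951.57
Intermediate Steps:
g(l) = 2*l² (g(l) = l*(2*l) = 2*l²)
S(K, Q) = -4 + K*Q² (S(K, Q) = -4 + (Q*Q)*K = -4 + Q²*K = -4 + K*Q²)
239*S(6, (1 - 1*0)/g(3)) = 239*(-4 + 6*((1 - 1*0)/((2*3²)))²) = 239*(-4 + 6*((1 + 0)/((2*9)))²) = 239*(-4 + 6*(1/18)²) = 239*(-4 + 6*(1/324)) = 239*(-4 + 1/54) = 239*(-215/54) = -51385/54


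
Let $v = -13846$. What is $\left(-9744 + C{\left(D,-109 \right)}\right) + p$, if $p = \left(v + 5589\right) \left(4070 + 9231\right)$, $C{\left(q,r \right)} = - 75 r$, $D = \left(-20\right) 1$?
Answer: $-109827926$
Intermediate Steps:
$D = -20$
$p = -109826357$ ($p = \left(-13846 + 5589\right) \left(4070 + 9231\right) = \left(-8257\right) 13301 = -109826357$)
$\left(-9744 + C{\left(D,-109 \right)}\right) + p = \left(-9744 - -8175\right) - 109826357 = \left(-9744 + 8175\right) - 109826357 = -1569 - 109826357 = -109827926$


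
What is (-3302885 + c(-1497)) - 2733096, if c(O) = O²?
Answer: -3794972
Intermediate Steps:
(-3302885 + c(-1497)) - 2733096 = (-3302885 + (-1497)²) - 2733096 = (-3302885 + 2241009) - 2733096 = -1061876 - 2733096 = -3794972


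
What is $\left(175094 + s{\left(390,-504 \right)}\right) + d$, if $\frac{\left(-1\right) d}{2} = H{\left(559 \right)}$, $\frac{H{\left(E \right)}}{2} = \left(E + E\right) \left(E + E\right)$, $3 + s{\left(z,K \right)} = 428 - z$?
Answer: $-4824567$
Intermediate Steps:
$s{\left(z,K \right)} = 425 - z$ ($s{\left(z,K \right)} = -3 - \left(-428 + z\right) = 425 - z$)
$H{\left(E \right)} = 8 E^{2}$ ($H{\left(E \right)} = 2 \left(E + E\right) \left(E + E\right) = 2 \cdot 2 E 2 E = 2 \cdot 4 E^{2} = 8 E^{2}$)
$d = -4999696$ ($d = - 2 \cdot 8 \cdot 559^{2} = - 2 \cdot 8 \cdot 312481 = \left(-2\right) 2499848 = -4999696$)
$\left(175094 + s{\left(390,-504 \right)}\right) + d = \left(175094 + \left(425 - 390\right)\right) - 4999696 = \left(175094 + 35\right) - 4999696 = 175129 - 4999696 = -4824567$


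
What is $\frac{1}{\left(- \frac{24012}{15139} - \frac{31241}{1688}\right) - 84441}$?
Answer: $- \frac{25554632}{2158372170467} \approx -1.184 \cdot 10^{-5}$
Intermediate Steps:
$\frac{1}{\left(- \frac{24012}{15139} - \frac{31241}{1688}\right) - 84441} = \frac{1}{- \frac{513489755}{25554632} - 84441} = \frac{1}{- \frac{2158372170467}{25554632}} = - \frac{25554632}{2158372170467}$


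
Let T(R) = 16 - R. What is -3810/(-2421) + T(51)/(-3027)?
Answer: 1290845/814263 ≈ 1.5853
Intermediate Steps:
-3810/(-2421) + T(51)/(-3027) = -3810/(-2421) + (16 - 1*51)/(-3027) = -3810*(-1/2421) + (16 - 51)*(-1/3027) = 1270/807 - 35*(-1/3027) = 1270/807 + 35/3027 = 1290845/814263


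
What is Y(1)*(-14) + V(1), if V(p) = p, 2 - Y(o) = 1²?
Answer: -13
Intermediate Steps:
Y(o) = 1 (Y(o) = 2 - 1*1² = 2 - 1*1 = 2 - 1 = 1)
Y(1)*(-14) + V(1) = 1*(-14) + 1 = -14 + 1 = -13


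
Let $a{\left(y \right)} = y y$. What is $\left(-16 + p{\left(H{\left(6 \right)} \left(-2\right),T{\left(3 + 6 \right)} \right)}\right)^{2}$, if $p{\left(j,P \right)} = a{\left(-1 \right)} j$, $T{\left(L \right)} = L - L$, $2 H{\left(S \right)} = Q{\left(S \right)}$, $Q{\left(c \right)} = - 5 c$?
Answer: $196$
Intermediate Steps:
$a{\left(y \right)} = y^{2}$
$H{\left(S \right)} = - \frac{5 S}{2}$ ($H{\left(S \right)} = \frac{\left(-5\right) S}{2} = - \frac{5 S}{2}$)
$T{\left(L \right)} = 0$
$p{\left(j,P \right)} = j$ ($p{\left(j,P \right)} = \left(-1\right)^{2} j = 1 j = j$)
$\left(-16 + p{\left(H{\left(6 \right)} \left(-2\right),T{\left(3 + 6 \right)} \right)}\right)^{2} = \left(-16 + \left(- \frac{5}{2}\right) 6 \left(-2\right)\right)^{2} = \left(-16 - -30\right)^{2} = \left(-16 + 30\right)^{2} = 14^{2} = 196$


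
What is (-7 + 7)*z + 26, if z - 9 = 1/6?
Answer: 26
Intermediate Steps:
z = 55/6 (z = 9 + 1/6 = 9 + ⅙ = 55/6 ≈ 9.1667)
(-7 + 7)*z + 26 = (-7 + 7)*(55/6) + 26 = 0*(55/6) + 26 = 0 + 26 = 26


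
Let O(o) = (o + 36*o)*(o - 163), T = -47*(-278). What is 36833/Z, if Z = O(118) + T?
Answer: -36833/183404 ≈ -0.20083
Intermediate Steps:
T = 13066
O(o) = 37*o*(-163 + o) (O(o) = (37*o)*(-163 + o) = 37*o*(-163 + o))
Z = -183404 (Z = 37*118*(-163 + 118) + 13066 = 37*118*(-45) + 13066 = -196470 + 13066 = -183404)
36833/Z = 36833/(-183404) = 36833*(-1/183404) = -36833/183404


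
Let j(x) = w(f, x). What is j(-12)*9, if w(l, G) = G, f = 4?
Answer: -108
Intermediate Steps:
j(x) = x
j(-12)*9 = -12*9 = -108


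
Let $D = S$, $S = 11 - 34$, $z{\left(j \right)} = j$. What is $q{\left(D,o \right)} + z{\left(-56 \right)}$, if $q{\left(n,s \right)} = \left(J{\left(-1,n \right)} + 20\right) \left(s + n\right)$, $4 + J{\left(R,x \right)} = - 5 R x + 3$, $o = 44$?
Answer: $-2072$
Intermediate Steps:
$J{\left(R,x \right)} = -1 - 5 R x$ ($J{\left(R,x \right)} = -4 + \left(- 5 R x + 3\right) = -4 - \left(-3 + 5 R x\right) = -1 - 5 R x$)
$S = -23$
$D = -23$
$q{\left(n,s \right)} = \left(19 + 5 n\right) \left(n + s\right)$ ($q{\left(n,s \right)} = \left(\left(-1 - - 5 n\right) + 20\right) \left(s + n\right) = \left(\left(-1 + 5 n\right) + 20\right) \left(n + s\right) = \left(19 + 5 n\right) \left(n + s\right)$)
$q{\left(D,o \right)} + z{\left(-56 \right)} = \left(5 \left(-23\right)^{2} + 19 \left(-23\right) + 19 \cdot 44 + 5 \left(-23\right) 44\right) - 56 = \left(5 \cdot 529 - 437 + 836 - 5060\right) - 56 = \left(2645 - 437 + 836 - 5060\right) - 56 = -2016 - 56 = -2072$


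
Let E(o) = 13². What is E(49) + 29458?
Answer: 29627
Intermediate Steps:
E(o) = 169
E(49) + 29458 = 169 + 29458 = 29627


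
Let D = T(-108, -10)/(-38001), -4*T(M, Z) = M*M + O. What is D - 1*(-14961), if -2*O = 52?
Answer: 1137071741/76002 ≈ 14961.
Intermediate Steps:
O = -26 (O = -½*52 = -26)
T(M, Z) = 13/2 - M²/4 (T(M, Z) = -(M*M - 26)/4 = -(M² - 26)/4 = -(-26 + M²)/4 = 13/2 - M²/4)
D = 5819/76002 (D = (13/2 - ¼*(-108)²)/(-38001) = (13/2 - ¼*11664)*(-1/38001) = (13/2 - 2916)*(-1/38001) = -5819/2*(-1/38001) = 5819/76002 ≈ 0.076564)
D - 1*(-14961) = 5819/76002 - 1*(-14961) = 5819/76002 + 14961 = 1137071741/76002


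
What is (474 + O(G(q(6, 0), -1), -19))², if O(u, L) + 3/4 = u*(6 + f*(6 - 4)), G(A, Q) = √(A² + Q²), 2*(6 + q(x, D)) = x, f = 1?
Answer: 3593689/16 + 7572*√10 ≈ 2.4855e+5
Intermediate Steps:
q(x, D) = -6 + x/2
O(u, L) = -¾ + 8*u (O(u, L) = -¾ + u*(6 + 1*(6 - 4)) = -¾ + u*(6 + 1*2) = -¾ + u*(6 + 2) = -¾ + u*8 = -¾ + 8*u)
(474 + O(G(q(6, 0), -1), -19))² = (474 + (-¾ + 8*√((-6 + (½)*6)² + (-1)²)))² = (474 + (-¾ + 8*√((-6 + 3)² + 1)))² = (474 + (-¾ + 8*√((-3)² + 1)))² = (474 + (-¾ + 8*√(9 + 1)))² = (474 + (-¾ + 8*√10))² = (1893/4 + 8*√10)²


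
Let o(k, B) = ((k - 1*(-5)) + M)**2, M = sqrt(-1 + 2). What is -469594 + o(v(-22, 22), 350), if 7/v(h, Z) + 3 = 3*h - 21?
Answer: -3803427311/8100 ≈ -4.6956e+5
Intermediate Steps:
v(h, Z) = 7/(-24 + 3*h) (v(h, Z) = 7/(-3 + (3*h - 21)) = 7/(-3 + (-21 + 3*h)) = 7/(-24 + 3*h))
M = 1 (M = sqrt(1) = 1)
o(k, B) = (6 + k)**2 (o(k, B) = ((k - 1*(-5)) + 1)**2 = ((k + 5) + 1)**2 = ((5 + k) + 1)**2 = (6 + k)**2)
-469594 + o(v(-22, 22), 350) = -469594 + (6 + 7/(3*(-8 - 22)))**2 = -469594 + (6 + (7/3)/(-30))**2 = -469594 + (6 + (7/3)*(-1/30))**2 = -469594 + (6 - 7/90)**2 = -469594 + (533/90)**2 = -469594 + 284089/8100 = -3803427311/8100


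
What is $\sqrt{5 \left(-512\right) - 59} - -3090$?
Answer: $3090 + 3 i \sqrt{291} \approx 3090.0 + 51.176 i$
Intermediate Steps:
$\sqrt{5 \left(-512\right) - 59} - -3090 = \sqrt{-2560 - 59} + 3090 = \sqrt{-2619} + 3090 = 3 i \sqrt{291} + 3090 = 3090 + 3 i \sqrt{291}$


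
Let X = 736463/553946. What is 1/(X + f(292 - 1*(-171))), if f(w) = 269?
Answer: 553946/149747937 ≈ 0.0036992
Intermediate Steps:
X = 736463/553946 (X = 736463*(1/553946) = 736463/553946 ≈ 1.3295)
1/(X + f(292 - 1*(-171))) = 1/(736463/553946 + 269) = 1/(149747937/553946) = 553946/149747937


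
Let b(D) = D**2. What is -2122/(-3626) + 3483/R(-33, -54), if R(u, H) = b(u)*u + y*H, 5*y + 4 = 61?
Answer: 858932/1753171 ≈ 0.48993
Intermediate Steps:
y = 57/5 (y = -4/5 + (1/5)*61 = -4/5 + 61/5 = 57/5 ≈ 11.400)
R(u, H) = u**3 + 57*H/5 (R(u, H) = u**2*u + 57*H/5 = u**3 + 57*H/5)
-2122/(-3626) + 3483/R(-33, -54) = -2122/(-3626) + 3483/((-33)**3 + (57/5)*(-54)) = -2122*(-1/3626) + 3483/(-35937 - 3078/5) = 1061/1813 + 3483/(-182763/5) = 1061/1813 + 3483*(-5/182763) = 1061/1813 - 645/6769 = 858932/1753171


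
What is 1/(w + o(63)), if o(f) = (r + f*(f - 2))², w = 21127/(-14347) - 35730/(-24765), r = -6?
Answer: 23686897/348731974772270 ≈ 6.7923e-8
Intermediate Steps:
w = -706123/23686897 (w = 21127*(-1/14347) - 35730*(-1/24765) = -21127/14347 + 2382/1651 = -706123/23686897 ≈ -0.029811)
o(f) = (-6 + f*(-2 + f))² (o(f) = (-6 + f*(f - 2))² = (-6 + f*(-2 + f))²)
1/(w + o(63)) = 1/(-706123/23686897 + (6 - 1*63² + 2*63)²) = 1/(-706123/23686897 + (6 - 1*3969 + 126)²) = 1/(-706123/23686897 + (6 - 3969 + 126)²) = 1/(-706123/23686897 + (-3837)²) = 1/(-706123/23686897 + 14722569) = 1/(348731974772270/23686897) = 23686897/348731974772270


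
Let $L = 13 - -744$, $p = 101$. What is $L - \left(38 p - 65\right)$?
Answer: $-3016$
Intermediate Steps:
$L = 757$ ($L = 13 + 744 = 757$)
$L - \left(38 p - 65\right) = 757 - \left(38 \cdot 101 - 65\right) = 757 - \left(3838 - 65\right) = 757 - 3773 = -3016$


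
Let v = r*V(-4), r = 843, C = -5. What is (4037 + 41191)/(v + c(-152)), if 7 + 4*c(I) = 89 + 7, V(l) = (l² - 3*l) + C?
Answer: 180912/77645 ≈ 2.3300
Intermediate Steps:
V(l) = -5 + l² - 3*l (V(l) = (l² - 3*l) - 5 = -5 + l² - 3*l)
c(I) = 89/4 (c(I) = -7/4 + (89 + 7)/4 = -7/4 + (¼)*96 = -7/4 + 24 = 89/4)
v = 19389 (v = 843*(-5 + (-4)² - 3*(-4)) = 843*(-5 + 16 + 12) = 843*23 = 19389)
(4037 + 41191)/(v + c(-152)) = (4037 + 41191)/(19389 + 89/4) = 45228/(77645/4) = 45228*(4/77645) = 180912/77645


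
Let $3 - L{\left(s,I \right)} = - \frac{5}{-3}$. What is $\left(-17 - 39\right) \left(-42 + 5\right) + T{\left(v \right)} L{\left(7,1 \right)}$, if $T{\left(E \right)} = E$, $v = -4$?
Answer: $\frac{6200}{3} \approx 2066.7$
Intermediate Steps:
$L{\left(s,I \right)} = \frac{4}{3}$ ($L{\left(s,I \right)} = 3 - - \frac{5}{-3} = 3 - \left(-5\right) \left(- \frac{1}{3}\right) = 3 - \frac{5}{3} = \frac{4}{3}$)
$\left(-17 - 39\right) \left(-42 + 5\right) + T{\left(v \right)} L{\left(7,1 \right)} = \left(-17 - 39\right) \left(-42 + 5\right) - \frac{16}{3} = \left(-56\right) \left(-37\right) - \frac{16}{3} = 2072 - \frac{16}{3} = \frac{6200}{3}$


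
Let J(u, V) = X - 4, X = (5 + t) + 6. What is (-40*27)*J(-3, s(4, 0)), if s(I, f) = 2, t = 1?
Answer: -8640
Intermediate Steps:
X = 12 (X = (5 + 1) + 6 = 6 + 6 = 12)
J(u, V) = 8 (J(u, V) = 12 - 4 = 8)
(-40*27)*J(-3, s(4, 0)) = -40*27*8 = -1080*8 = -8640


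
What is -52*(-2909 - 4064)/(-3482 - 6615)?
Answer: -362596/10097 ≈ -35.911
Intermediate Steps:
-52*(-2909 - 4064)/(-3482 - 6615) = -(-362596)/(-10097) = -(-362596)*(-1)/10097 = -52*6973/10097 = -362596/10097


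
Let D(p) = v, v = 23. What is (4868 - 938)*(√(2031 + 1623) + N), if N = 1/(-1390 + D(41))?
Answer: -3930/1367 + 11790*√406 ≈ 2.3756e+5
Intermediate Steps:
D(p) = 23
N = -1/1367 (N = 1/(-1390 + 23) = 1/(-1367) = -1/1367 ≈ -0.00073153)
(4868 - 938)*(√(2031 + 1623) + N) = (4868 - 938)*(√(2031 + 1623) - 1/1367) = 3930*(√3654 - 1/1367) = 3930*(3*√406 - 1/1367) = 3930*(-1/1367 + 3*√406) = -3930/1367 + 11790*√406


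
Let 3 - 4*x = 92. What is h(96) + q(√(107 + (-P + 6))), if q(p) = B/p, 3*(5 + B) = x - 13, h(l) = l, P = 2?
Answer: 96 - 67*√111/444 ≈ 94.410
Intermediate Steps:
x = -89/4 (x = ¾ - ¼*92 = ¾ - 23 = -89/4 ≈ -22.250)
B = -67/4 (B = -5 + (-89/4 - 13)/3 = -5 + (⅓)*(-141/4) = -5 - 47/4 = -67/4 ≈ -16.750)
q(p) = -67/(4*p)
h(96) + q(√(107 + (-P + 6))) = 96 - 67/(4*√(107 + (-1*2 + 6))) = 96 - 67/(4*√(107 + (-2 + 6))) = 96 - 67/(4*√(107 + 4)) = 96 - 67*√111/111/4 = 96 - 67*√111/444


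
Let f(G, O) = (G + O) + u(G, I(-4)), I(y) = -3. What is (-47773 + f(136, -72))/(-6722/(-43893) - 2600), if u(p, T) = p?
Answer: 2088121689/114115078 ≈ 18.298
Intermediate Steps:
f(G, O) = O + 2*G (f(G, O) = (G + O) + G = O + 2*G)
(-47773 + f(136, -72))/(-6722/(-43893) - 2600) = (-47773 + (-72 + 2*136))/(-6722/(-43893) - 2600) = (-47773 + (-72 + 272))/(-6722*(-1/43893) - 2600) = (-47773 + 200)/(6722/43893 - 2600) = -47573/(-114115078/43893) = -47573*(-43893/114115078) = 2088121689/114115078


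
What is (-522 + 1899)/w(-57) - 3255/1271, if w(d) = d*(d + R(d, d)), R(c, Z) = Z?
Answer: -69537/29602 ≈ -2.3491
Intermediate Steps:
w(d) = 2*d**2 (w(d) = d*(d + d) = d*(2*d) = 2*d**2)
(-522 + 1899)/w(-57) - 3255/1271 = (-522 + 1899)/((2*(-57)**2)) - 3255/1271 = 1377/((2*3249)) - 3255*1/1271 = 1377/6498 - 105/41 = 1377*(1/6498) - 105/41 = 153/722 - 105/41 = -69537/29602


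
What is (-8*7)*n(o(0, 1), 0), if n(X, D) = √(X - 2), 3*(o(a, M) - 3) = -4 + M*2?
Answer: -56*√3/3 ≈ -32.332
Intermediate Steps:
o(a, M) = 5/3 + 2*M/3 (o(a, M) = 3 + (-4 + M*2)/3 = 3 + (-4 + 2*M)/3 = 3 + (-4/3 + 2*M/3) = 5/3 + 2*M/3)
n(X, D) = √(-2 + X)
(-8*7)*n(o(0, 1), 0) = (-8*7)*√(-2 + (5/3 + (⅔)*1)) = -56*√(-2 + (5/3 + ⅔)) = -56*√(-2 + 7/3) = -56*√3/3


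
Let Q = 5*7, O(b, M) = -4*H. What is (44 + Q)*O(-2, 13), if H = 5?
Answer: -1580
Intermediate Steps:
O(b, M) = -20 (O(b, M) = -4*5 = -20)
Q = 35
(44 + Q)*O(-2, 13) = (44 + 35)*(-20) = 79*(-20) = -1580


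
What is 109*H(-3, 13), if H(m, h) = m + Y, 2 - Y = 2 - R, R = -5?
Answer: -872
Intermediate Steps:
Y = -5 (Y = 2 - (2 - 1*(-5)) = 2 - (2 + 5) = 2 - 1*7 = 2 - 7 = -5)
H(m, h) = -5 + m (H(m, h) = m - 5 = -5 + m)
109*H(-3, 13) = 109*(-5 - 3) = 109*(-8) = -872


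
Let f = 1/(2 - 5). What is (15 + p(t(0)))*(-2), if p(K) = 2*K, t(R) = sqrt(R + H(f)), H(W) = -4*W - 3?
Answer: -30 - 4*I*sqrt(15)/3 ≈ -30.0 - 5.164*I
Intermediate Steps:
f = -1/3 (f = 1/(-3) = -1/3 ≈ -0.33333)
H(W) = -3 - 4*W
t(R) = sqrt(-5/3 + R) (t(R) = sqrt(R + (-3 - 4*(-1/3))) = sqrt(R + (-3 + 4/3)) = sqrt(R - 5/3) = sqrt(-5/3 + R))
(15 + p(t(0)))*(-2) = (15 + 2*(sqrt(-15 + 9*0)/3))*(-2) = (15 + 2*(sqrt(-15 + 0)/3))*(-2) = (15 + 2*(sqrt(-15)/3))*(-2) = (15 + 2*((I*sqrt(15))/3))*(-2) = (15 + 2*(I*sqrt(15)/3))*(-2) = (15 + 2*I*sqrt(15)/3)*(-2) = -30 - 4*I*sqrt(15)/3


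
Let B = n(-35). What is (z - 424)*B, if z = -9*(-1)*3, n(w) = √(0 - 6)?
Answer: -397*I*√6 ≈ -972.45*I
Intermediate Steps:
n(w) = I*√6 (n(w) = √(-6) = I*√6)
B = I*√6 ≈ 2.4495*I
z = 27 (z = 9*3 = 27)
(z - 424)*B = (27 - 424)*(I*√6) = -397*I*√6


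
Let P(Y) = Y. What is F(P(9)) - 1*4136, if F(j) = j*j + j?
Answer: -4046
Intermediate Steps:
F(j) = j + j² (F(j) = j² + j = j + j²)
F(P(9)) - 1*4136 = 9*(1 + 9) - 1*4136 = 9*10 - 4136 = 90 - 4136 = -4046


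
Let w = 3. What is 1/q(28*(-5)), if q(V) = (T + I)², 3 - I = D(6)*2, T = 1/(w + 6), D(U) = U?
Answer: 81/6400 ≈ 0.012656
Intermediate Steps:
T = ⅑ (T = 1/(3 + 6) = 1/9 = ⅑ ≈ 0.11111)
I = -9 (I = 3 - 6*2 = 3 - 1*12 = 3 - 12 = -9)
q(V) = 6400/81 (q(V) = (⅑ - 9)² = (-80/9)² = 6400/81)
1/q(28*(-5)) = 1/(6400/81) = 81/6400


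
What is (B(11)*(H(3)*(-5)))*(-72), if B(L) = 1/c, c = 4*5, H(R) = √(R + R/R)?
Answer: 36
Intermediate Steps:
H(R) = √(1 + R) (H(R) = √(R + 1) = √(1 + R))
c = 20
B(L) = 1/20
(B(11)*(H(3)*(-5)))*(-72) = ((√(1 + 3)*(-5))/20)*(-72) = ((√4*(-5))/20)*(-72) = ((2*(-5))/20)*(-72) = ((1/20)*(-10))*(-72) = -½*(-72) = 36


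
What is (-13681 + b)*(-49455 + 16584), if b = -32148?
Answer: 1506445059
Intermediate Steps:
(-13681 + b)*(-49455 + 16584) = (-13681 - 32148)*(-49455 + 16584) = -45829*(-32871) = 1506445059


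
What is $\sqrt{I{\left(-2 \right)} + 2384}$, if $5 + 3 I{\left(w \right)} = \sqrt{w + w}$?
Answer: $\frac{\sqrt{21441 + 6 i}}{3} \approx 48.809 + 0.0068293 i$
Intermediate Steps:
$I{\left(w \right)} = - \frac{5}{3} + \frac{\sqrt{2} \sqrt{w}}{3}$ ($I{\left(w \right)} = - \frac{5}{3} + \frac{\sqrt{w + w}}{3} = - \frac{5}{3} + \frac{\sqrt{2 w}}{3} = - \frac{5}{3} + \frac{\sqrt{2} \sqrt{w}}{3}$)
$\sqrt{I{\left(-2 \right)} + 2384} = \sqrt{\left(- \frac{5}{3} + \frac{\sqrt{2} \sqrt{-2}}{3}\right) + 2384} = \sqrt{\left(- \frac{5}{3} + \frac{\sqrt{2} i \sqrt{2}}{3}\right) + 2384} = \sqrt{\left(- \frac{5}{3} + \frac{2 i}{3}\right) + 2384} = \sqrt{\frac{7147}{3} + \frac{2 i}{3}}$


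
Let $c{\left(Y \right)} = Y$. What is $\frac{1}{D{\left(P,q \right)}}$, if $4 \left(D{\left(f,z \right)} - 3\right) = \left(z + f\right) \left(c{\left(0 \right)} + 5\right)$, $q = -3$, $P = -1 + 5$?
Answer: $\frac{4}{17} \approx 0.23529$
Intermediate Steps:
$P = 4$
$D{\left(f,z \right)} = 3 + \frac{5 f}{4} + \frac{5 z}{4}$ ($D{\left(f,z \right)} = 3 + \frac{\left(z + f\right) \left(0 + 5\right)}{4} = 3 + \frac{\left(f + z\right) 5}{4} = 3 + \frac{5 f + 5 z}{4} = 3 + \left(\frac{5 f}{4} + \frac{5 z}{4}\right) = 3 + \frac{5 f}{4} + \frac{5 z}{4}$)
$\frac{1}{D{\left(P,q \right)}} = \frac{1}{3 + \frac{5}{4} \cdot 4 + \frac{5}{4} \left(-3\right)} = \frac{1}{3 + 5 - \frac{15}{4}} = \frac{1}{\frac{17}{4}} = \frac{4}{17}$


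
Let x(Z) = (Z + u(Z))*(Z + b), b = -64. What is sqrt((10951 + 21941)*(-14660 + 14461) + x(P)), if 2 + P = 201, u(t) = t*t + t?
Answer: I*sqrt(1145643) ≈ 1070.3*I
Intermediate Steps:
u(t) = t + t**2 (u(t) = t**2 + t = t + t**2)
P = 199 (P = -2 + 201 = 199)
x(Z) = (-64 + Z)*(Z + Z*(1 + Z)) (x(Z) = (Z + Z*(1 + Z))*(Z - 64) = (Z + Z*(1 + Z))*(-64 + Z) = (-64 + Z)*(Z + Z*(1 + Z)))
sqrt((10951 + 21941)*(-14660 + 14461) + x(P)) = sqrt((10951 + 21941)*(-14660 + 14461) + 199*(-128 + 199**2 - 62*199)) = sqrt(32892*(-199) + 199*(-128 + 39601 - 12338)) = sqrt(-6545508 + 199*27135) = sqrt(-6545508 + 5399865) = sqrt(-1145643) = I*sqrt(1145643)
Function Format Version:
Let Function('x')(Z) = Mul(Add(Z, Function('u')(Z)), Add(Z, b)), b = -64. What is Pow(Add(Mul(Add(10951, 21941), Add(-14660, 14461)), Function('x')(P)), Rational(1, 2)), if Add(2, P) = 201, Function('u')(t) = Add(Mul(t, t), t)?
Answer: Mul(I, Pow(1145643, Rational(1, 2))) ≈ Mul(1070.3, I)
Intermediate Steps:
Function('u')(t) = Add(t, Pow(t, 2)) (Function('u')(t) = Add(Pow(t, 2), t) = Add(t, Pow(t, 2)))
P = 199 (P = Add(-2, 201) = 199)
Function('x')(Z) = Mul(Add(-64, Z), Add(Z, Mul(Z, Add(1, Z)))) (Function('x')(Z) = Mul(Add(Z, Mul(Z, Add(1, Z))), Add(Z, -64)) = Mul(Add(Z, Mul(Z, Add(1, Z))), Add(-64, Z)) = Mul(Add(-64, Z), Add(Z, Mul(Z, Add(1, Z)))))
Pow(Add(Mul(Add(10951, 21941), Add(-14660, 14461)), Function('x')(P)), Rational(1, 2)) = Pow(Add(Mul(Add(10951, 21941), Add(-14660, 14461)), Mul(199, Add(-128, Pow(199, 2), Mul(-62, 199)))), Rational(1, 2)) = Pow(Add(Mul(32892, -199), Mul(199, Add(-128, 39601, -12338))), Rational(1, 2)) = Pow(Add(-6545508, Mul(199, 27135)), Rational(1, 2)) = Pow(Add(-6545508, 5399865), Rational(1, 2)) = Pow(-1145643, Rational(1, 2)) = Mul(I, Pow(1145643, Rational(1, 2)))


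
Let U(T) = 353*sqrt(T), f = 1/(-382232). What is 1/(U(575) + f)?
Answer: 382232/10468183843417419199 + 257868797719360*sqrt(23)/10468183843417419199 ≈ 0.00011814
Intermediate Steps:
f = -1/382232 ≈ -2.6162e-6
1/(U(575) + f) = 1/(353*sqrt(575) - 1/382232) = 1/(353*(5*sqrt(23)) - 1/382232) = 1/(1765*sqrt(23) - 1/382232) = 1/(-1/382232 + 1765*sqrt(23))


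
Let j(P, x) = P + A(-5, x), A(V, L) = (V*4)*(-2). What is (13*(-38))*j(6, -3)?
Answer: -22724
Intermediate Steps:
A(V, L) = -8*V (A(V, L) = (4*V)*(-2) = -8*V)
j(P, x) = 40 + P (j(P, x) = P - 8*(-5) = P + 40 = 40 + P)
(13*(-38))*j(6, -3) = (13*(-38))*(40 + 6) = -494*46 = -22724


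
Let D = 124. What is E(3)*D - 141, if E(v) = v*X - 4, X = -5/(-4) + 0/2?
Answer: -172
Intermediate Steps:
X = 5/4 (X = -5*(-¼) + 0*(½) = 5/4 + 0 = 5/4 ≈ 1.2500)
E(v) = -4 + 5*v/4 (E(v) = v*(5/4) - 4 = 5*v/4 - 4 = -4 + 5*v/4)
E(3)*D - 141 = (-4 + (5/4)*3)*124 - 141 = (-4 + 15/4)*124 - 141 = -¼*124 - 141 = -31 - 141 = -172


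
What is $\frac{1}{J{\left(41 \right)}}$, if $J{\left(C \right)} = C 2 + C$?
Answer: $\frac{1}{123} \approx 0.0081301$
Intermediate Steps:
$J{\left(C \right)} = 3 C$ ($J{\left(C \right)} = 2 C + C = 3 C$)
$\frac{1}{J{\left(41 \right)}} = \frac{1}{3 \cdot 41} = \frac{1}{123}$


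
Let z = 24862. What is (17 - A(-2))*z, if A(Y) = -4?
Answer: 522102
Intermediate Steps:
(17 - A(-2))*z = (17 - 1*(-4))*24862 = (17 + 4)*24862 = 21*24862 = 522102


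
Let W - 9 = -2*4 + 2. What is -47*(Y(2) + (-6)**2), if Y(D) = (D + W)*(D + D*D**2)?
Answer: -4042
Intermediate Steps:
W = 3 (W = 9 + (-2*4 + 2) = 9 + (-8 + 2) = 9 - 6 = 3)
Y(D) = (3 + D)*(D + D**3) (Y(D) = (D + 3)*(D + D*D**2) = (3 + D)*(D + D**3))
-47*(Y(2) + (-6)**2) = -47*(2*(3 + 2 + 2**3 + 3*2**2) + (-6)**2) = -47*(2*(3 + 2 + 8 + 3*4) + 36) = -47*(2*(3 + 2 + 8 + 12) + 36) = -47*(2*25 + 36) = -47*(50 + 36) = -47*86 = -4042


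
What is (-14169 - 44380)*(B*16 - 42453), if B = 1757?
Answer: 839651209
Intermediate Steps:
(-14169 - 44380)*(B*16 - 42453) = (-14169 - 44380)*(1757*16 - 42453) = -58549*(28112 - 42453) = -58549*(-14341) = 839651209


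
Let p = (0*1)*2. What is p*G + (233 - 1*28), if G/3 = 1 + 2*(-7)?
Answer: 205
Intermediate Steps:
p = 0 (p = 0*2 = 0)
G = -39 (G = 3*(1 + 2*(-7)) = 3*(1 - 14) = 3*(-13) = -39)
p*G + (233 - 1*28) = 0*(-39) + (233 - 1*28) = 0 + (233 - 28) = 0 + 205 = 205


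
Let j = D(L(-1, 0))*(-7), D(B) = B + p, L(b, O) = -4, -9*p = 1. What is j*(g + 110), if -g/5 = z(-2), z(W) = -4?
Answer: 33670/9 ≈ 3741.1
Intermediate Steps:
p = -1/9 (p = -1/9*1 = -1/9 ≈ -0.11111)
g = 20 (g = -5*(-4) = 20)
D(B) = -1/9 + B (D(B) = B - 1/9 = -1/9 + B)
j = 259/9 (j = (-1/9 - 4)*(-7) = -37/9*(-7) = 259/9 ≈ 28.778)
j*(g + 110) = 259*(20 + 110)/9 = (259/9)*130 = 33670/9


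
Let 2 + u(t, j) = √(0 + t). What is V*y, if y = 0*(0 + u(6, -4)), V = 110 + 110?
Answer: 0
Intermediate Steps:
u(t, j) = -2 + √t (u(t, j) = -2 + √(0 + t) = -2 + √t)
V = 220
y = 0 (y = 0*(0 + (-2 + √6)) = 0*(-2 + √6) = 0)
V*y = 220*0 = 0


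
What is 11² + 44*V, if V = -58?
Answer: -2431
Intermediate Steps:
11² + 44*V = 11² + 44*(-58) = 121 - 2552 = -2431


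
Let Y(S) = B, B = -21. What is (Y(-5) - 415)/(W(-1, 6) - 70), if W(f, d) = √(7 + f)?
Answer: 15260/2447 + 218*√6/2447 ≈ 6.4544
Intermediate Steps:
Y(S) = -21
(Y(-5) - 415)/(W(-1, 6) - 70) = (-21 - 415)/(√(7 - 1) - 70) = -436/(√6 - 70) = -436/(-70 + √6)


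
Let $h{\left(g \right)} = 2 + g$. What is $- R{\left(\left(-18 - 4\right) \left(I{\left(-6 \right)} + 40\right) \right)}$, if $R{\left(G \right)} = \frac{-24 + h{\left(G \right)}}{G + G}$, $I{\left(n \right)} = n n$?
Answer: $- \frac{77}{152} \approx -0.50658$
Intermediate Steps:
$I{\left(n \right)} = n^{2}$
$R{\left(G \right)} = \frac{-22 + G}{2 G}$ ($R{\left(G \right)} = \frac{-24 + \left(2 + G\right)}{G + G} = \frac{-22 + G}{2 G}$)
$- R{\left(\left(-18 - 4\right) \left(I{\left(-6 \right)} + 40\right) \right)} = - \frac{-22 + \left(-18 - 4\right) \left(\left(-6\right)^{2} + 40\right)}{2 \left(-18 - 4\right) \left(\left(-6\right)^{2} + 40\right)} = - \frac{-22 - 22 \left(36 + 40\right)}{2 \left(- 22 \left(36 + 40\right)\right)} = - \frac{-22 - 1672}{2 \left(\left(-22\right) 76\right)} = - \frac{-22 - 1672}{2 \left(-1672\right)} = - \frac{\left(-1\right) \left(-1694\right)}{2 \cdot 1672} = \left(-1\right) \frac{77}{152} = - \frac{77}{152}$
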